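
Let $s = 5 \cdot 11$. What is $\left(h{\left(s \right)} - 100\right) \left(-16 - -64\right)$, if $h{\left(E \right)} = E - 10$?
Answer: $-2640$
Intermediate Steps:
$s = 55$
$h{\left(E \right)} = -10 + E$ ($h{\left(E \right)} = E - 10 = -10 + E$)
$\left(h{\left(s \right)} - 100\right) \left(-16 - -64\right) = \left(\left(-10 + 55\right) - 100\right) \left(-16 - -64\right) = \left(45 - 100\right) \left(-16 + 64\right) = \left(-55\right) 48 = -2640$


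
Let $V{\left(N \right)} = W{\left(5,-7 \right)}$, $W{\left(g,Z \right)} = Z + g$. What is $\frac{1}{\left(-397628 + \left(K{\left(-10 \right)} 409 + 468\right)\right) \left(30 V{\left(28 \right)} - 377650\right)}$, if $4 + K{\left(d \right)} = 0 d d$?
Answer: $\frac{1}{150629237160} \approx 6.6388 \cdot 10^{-12}$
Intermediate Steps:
$K{\left(d \right)} = -4$ ($K{\left(d \right)} = -4 + 0 d d = -4 + 0 d = -4 + 0 = -4$)
$V{\left(N \right)} = -2$ ($V{\left(N \right)} = -7 + 5 = -2$)
$\frac{1}{\left(-397628 + \left(K{\left(-10 \right)} 409 + 468\right)\right) \left(30 V{\left(28 \right)} - 377650\right)} = \frac{1}{\left(-397628 + \left(\left(-4\right) 409 + 468\right)\right) \left(30 \left(-2\right) - 377650\right)} = \frac{1}{\left(-397628 + \left(-1636 + 468\right)\right) \left(-60 - 377650\right)} = \frac{1}{\left(-397628 - 1168\right) \left(-377710\right)} = \frac{1}{-398796} \left(- \frac{1}{377710}\right) = \left(- \frac{1}{398796}\right) \left(- \frac{1}{377710}\right) = \frac{1}{150629237160}$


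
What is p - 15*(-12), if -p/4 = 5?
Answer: 160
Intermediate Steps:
p = -20 (p = -4*5 = -20)
p - 15*(-12) = -20 - 15*(-12) = -20 + 180 = 160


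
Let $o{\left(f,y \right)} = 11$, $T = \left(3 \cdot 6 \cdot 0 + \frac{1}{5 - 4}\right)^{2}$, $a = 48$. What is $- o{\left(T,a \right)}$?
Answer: $-11$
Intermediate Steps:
$T = 1$ ($T = \left(18 \cdot 0 + 1^{-1}\right)^{2} = \left(0 + 1\right)^{2} = 1^{2} = 1$)
$- o{\left(T,a \right)} = \left(-1\right) 11 = -11$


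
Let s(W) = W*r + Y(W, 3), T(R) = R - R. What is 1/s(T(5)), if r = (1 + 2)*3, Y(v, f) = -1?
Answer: -1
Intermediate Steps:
r = 9 (r = 3*3 = 9)
T(R) = 0
s(W) = -1 + 9*W (s(W) = W*9 - 1 = 9*W - 1 = -1 + 9*W)
1/s(T(5)) = 1/(-1 + 9*0) = 1/(-1 + 0) = 1/(-1) = -1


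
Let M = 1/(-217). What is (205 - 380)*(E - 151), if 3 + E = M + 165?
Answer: -59650/31 ≈ -1924.2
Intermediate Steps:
M = -1/217 ≈ -0.0046083
E = 35153/217 (E = -3 + (-1/217 + 165) = -3 + 35804/217 = 35153/217 ≈ 162.00)
(205 - 380)*(E - 151) = (205 - 380)*(35153/217 - 151) = -175*2386/217 = -59650/31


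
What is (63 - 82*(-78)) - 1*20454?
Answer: -13995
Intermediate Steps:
(63 - 82*(-78)) - 1*20454 = (63 + 6396) - 20454 = 6459 - 20454 = -13995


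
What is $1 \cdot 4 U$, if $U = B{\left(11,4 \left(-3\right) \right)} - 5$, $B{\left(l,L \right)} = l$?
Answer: $24$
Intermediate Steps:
$U = 6$ ($U = 11 - 5 = 6$)
$1 \cdot 4 U = 1 \cdot 4 \cdot 6 = 4 \cdot 6 = 24$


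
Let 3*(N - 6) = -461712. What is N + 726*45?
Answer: -121228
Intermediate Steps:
N = -153898 (N = 6 + (1/3)*(-461712) = 6 - 153904 = -153898)
N + 726*45 = -153898 + 726*45 = -153898 + 32670 = -121228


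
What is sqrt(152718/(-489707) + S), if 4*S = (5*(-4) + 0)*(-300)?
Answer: sqrt(359644631699874)/489707 ≈ 38.726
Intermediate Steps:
S = 1500 (S = ((5*(-4) + 0)*(-300))/4 = ((-20 + 0)*(-300))/4 = (-20*(-300))/4 = (1/4)*6000 = 1500)
sqrt(152718/(-489707) + S) = sqrt(152718/(-489707) + 1500) = sqrt(152718*(-1/489707) + 1500) = sqrt(-152718/489707 + 1500) = sqrt(734407782/489707) = sqrt(359644631699874)/489707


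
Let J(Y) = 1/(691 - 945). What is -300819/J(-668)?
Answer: 76408026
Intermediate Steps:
J(Y) = -1/254 (J(Y) = 1/(-254) = -1/254)
-300819/J(-668) = -300819/(-1/254) = -300819*(-254) = 76408026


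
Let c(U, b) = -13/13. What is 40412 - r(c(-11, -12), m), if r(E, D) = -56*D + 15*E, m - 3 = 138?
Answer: 48323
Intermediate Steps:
m = 141 (m = 3 + 138 = 141)
c(U, b) = -1 (c(U, b) = -13*1/13 = -1)
40412 - r(c(-11, -12), m) = 40412 - (-56*141 + 15*(-1)) = 40412 - (-7896 - 15) = 40412 - 1*(-7911) = 40412 + 7911 = 48323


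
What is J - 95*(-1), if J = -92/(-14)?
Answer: 711/7 ≈ 101.57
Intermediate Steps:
J = 46/7 (J = -92*(-1/14) = 46/7 ≈ 6.5714)
J - 95*(-1) = 46/7 - 95*(-1) = 46/7 + 95 = 711/7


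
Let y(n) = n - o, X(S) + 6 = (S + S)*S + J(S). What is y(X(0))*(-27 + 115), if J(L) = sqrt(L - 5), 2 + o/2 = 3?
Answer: -704 + 88*I*sqrt(5) ≈ -704.0 + 196.77*I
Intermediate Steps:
o = 2 (o = -4 + 2*3 = -4 + 6 = 2)
J(L) = sqrt(-5 + L)
X(S) = -6 + sqrt(-5 + S) + 2*S**2 (X(S) = -6 + ((S + S)*S + sqrt(-5 + S)) = -6 + ((2*S)*S + sqrt(-5 + S)) = -6 + (2*S**2 + sqrt(-5 + S)) = -6 + (sqrt(-5 + S) + 2*S**2) = -6 + sqrt(-5 + S) + 2*S**2)
y(n) = -2 + n (y(n) = n - 1*2 = n - 2 = -2 + n)
y(X(0))*(-27 + 115) = (-2 + (-6 + sqrt(-5 + 0) + 2*0**2))*(-27 + 115) = (-2 + (-6 + sqrt(-5) + 2*0))*88 = (-2 + (-6 + I*sqrt(5) + 0))*88 = (-2 + (-6 + I*sqrt(5)))*88 = (-8 + I*sqrt(5))*88 = -704 + 88*I*sqrt(5)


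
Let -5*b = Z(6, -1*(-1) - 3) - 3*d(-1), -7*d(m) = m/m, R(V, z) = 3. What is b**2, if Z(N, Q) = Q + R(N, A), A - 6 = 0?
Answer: 4/49 ≈ 0.081633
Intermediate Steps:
A = 6 (A = 6 + 0 = 6)
d(m) = -1/7 (d(m) = -m/(7*m) = -1/7*1 = -1/7)
Z(N, Q) = 3 + Q (Z(N, Q) = Q + 3 = 3 + Q)
b = -2/7 (b = -((3 + (-1*(-1) - 3)) - 3*(-1/7))/5 = -((3 + (1 - 3)) + 3/7)/5 = -((3 - 2) + 3/7)/5 = -(1 + 3/7)/5 = -1/5*10/7 = -2/7 ≈ -0.28571)
b**2 = (-2/7)**2 = 4/49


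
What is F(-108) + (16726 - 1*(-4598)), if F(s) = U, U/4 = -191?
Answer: 20560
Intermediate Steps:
U = -764 (U = 4*(-191) = -764)
F(s) = -764
F(-108) + (16726 - 1*(-4598)) = -764 + (16726 - 1*(-4598)) = -764 + (16726 + 4598) = -764 + 21324 = 20560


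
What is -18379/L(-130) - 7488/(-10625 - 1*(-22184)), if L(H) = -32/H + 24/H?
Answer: -4602938639/15412 ≈ -2.9866e+5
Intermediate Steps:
L(H) = -8/H
-18379/L(-130) - 7488/(-10625 - 1*(-22184)) = -18379/((-8/(-130))) - 7488/(-10625 - 1*(-22184)) = -18379/((-8*(-1/130))) - 7488/(-10625 + 22184) = -18379/4/65 - 7488/11559 = -18379*65/4 - 7488*1/11559 = -1194635/4 - 2496/3853 = -4602938639/15412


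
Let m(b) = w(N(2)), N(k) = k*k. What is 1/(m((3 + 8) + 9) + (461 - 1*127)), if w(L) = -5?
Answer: 1/329 ≈ 0.0030395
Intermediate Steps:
N(k) = k²
m(b) = -5
1/(m((3 + 8) + 9) + (461 - 1*127)) = 1/(-5 + (461 - 1*127)) = 1/(-5 + (461 - 127)) = 1/(-5 + 334) = 1/329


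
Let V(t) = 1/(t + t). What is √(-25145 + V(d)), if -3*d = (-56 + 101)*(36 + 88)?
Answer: I*√86991642930/1860 ≈ 158.57*I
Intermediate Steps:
d = -1860 (d = -(-56 + 101)*(36 + 88)/3 = -15*124 = -⅓*5580 = -1860)
V(t) = 1/(2*t)
√(-25145 + V(d)) = √(-25145 + (½)/(-1860)) = √(-25145 + (½)*(-1/1860)) = √(-25145 - 1/3720) = √(-93539401/3720) = I*√86991642930/1860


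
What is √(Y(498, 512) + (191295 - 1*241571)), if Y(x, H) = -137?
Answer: I*√50413 ≈ 224.53*I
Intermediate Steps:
√(Y(498, 512) + (191295 - 1*241571)) = √(-137 + (191295 - 1*241571)) = √(-137 + (191295 - 241571)) = √(-137 - 50276) = √(-50413) = I*√50413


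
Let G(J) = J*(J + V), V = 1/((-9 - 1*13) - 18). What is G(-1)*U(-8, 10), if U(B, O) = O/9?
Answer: 41/36 ≈ 1.1389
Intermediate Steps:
V = -1/40 (V = 1/((-9 - 13) - 18) = 1/(-22 - 18) = 1/(-40) = -1/40 ≈ -0.025000)
U(B, O) = O/9 (U(B, O) = O*(⅑) = O/9)
G(J) = J*(-1/40 + J) (G(J) = J*(J - 1/40) = J*(-1/40 + J))
G(-1)*U(-8, 10) = (-(-1/40 - 1))*((⅑)*10) = -1*(-41/40)*(10/9) = (41/40)*(10/9) = 41/36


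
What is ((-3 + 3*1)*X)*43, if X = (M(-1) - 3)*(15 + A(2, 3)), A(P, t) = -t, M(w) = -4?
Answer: 0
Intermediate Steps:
X = -84 (X = (-4 - 3)*(15 - 1*3) = -7*(15 - 3) = -7*12 = -84)
((-3 + 3*1)*X)*43 = ((-3 + 3*1)*(-84))*43 = ((-3 + 3)*(-84))*43 = (0*(-84))*43 = 0*43 = 0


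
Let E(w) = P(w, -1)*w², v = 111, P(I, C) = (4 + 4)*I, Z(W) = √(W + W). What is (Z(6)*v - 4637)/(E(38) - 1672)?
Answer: -4637/437304 + 37*√3/72884 ≈ -0.0097243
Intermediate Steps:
Z(W) = √2*√W (Z(W) = √(2*W) = √2*√W)
P(I, C) = 8*I
E(w) = 8*w³ (E(w) = (8*w)*w² = 8*w³)
(Z(6)*v - 4637)/(E(38) - 1672) = ((√2*√6)*111 - 4637)/(8*38³ - 1672) = ((2*√3)*111 - 4637)/(8*54872 - 1672) = (222*√3 - 4637)/(438976 - 1672) = (-4637 + 222*√3)/437304 = (-4637 + 222*√3)*(1/437304) = -4637/437304 + 37*√3/72884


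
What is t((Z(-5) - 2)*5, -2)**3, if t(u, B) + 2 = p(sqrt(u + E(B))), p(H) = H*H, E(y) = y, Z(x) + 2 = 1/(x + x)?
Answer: -117649/8 ≈ -14706.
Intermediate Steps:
Z(x) = -2 + 1/(2*x) (Z(x) = -2 + 1/(x + x) = -2 + 1/(2*x))
p(H) = H**2
t(u, B) = -2 + B + u (t(u, B) = -2 + (sqrt(u + B))**2 = -2 + (sqrt(B + u))**2 = -2 + (B + u) = -2 + B + u)
t((Z(-5) - 2)*5, -2)**3 = (-2 - 2 + ((-2 + (1/2)/(-5)) - 2)*5)**3 = (-2 - 2 + ((-2 + (1/2)*(-1/5)) - 2)*5)**3 = (-2 - 2 + ((-2 - 1/10) - 2)*5)**3 = (-2 - 2 + (-21/10 - 2)*5)**3 = (-2 - 2 - 41/10*5)**3 = (-2 - 2 - 41/2)**3 = (-49/2)**3 = -117649/8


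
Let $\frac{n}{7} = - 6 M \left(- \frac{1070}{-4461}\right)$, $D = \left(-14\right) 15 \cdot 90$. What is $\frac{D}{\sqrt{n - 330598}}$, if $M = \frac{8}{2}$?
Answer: $\frac{1050 i \sqrt{9025890742}}{3034933} \approx 32.869 i$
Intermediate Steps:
$D = -18900$ ($D = \left(-210\right) 90 = -18900$)
$M = 4$ ($M = 8 \cdot \frac{1}{2} = 4$)
$n = - \frac{59920}{1487}$ ($n = 7 \left(-6\right) 4 \left(- \frac{1070}{-4461}\right) = 7 \left(- 24 \left(\left(-1070\right) \left(- \frac{1}{4461}\right)\right)\right) = 7 \left(\left(-24\right) \frac{1070}{4461}\right) = 7 \left(- \frac{8560}{1487}\right) = - \frac{59920}{1487} \approx -40.296$)
$\frac{D}{\sqrt{n - 330598}} = - \frac{18900}{\sqrt{- \frac{59920}{1487} - 330598}} = - \frac{18900}{\sqrt{- \frac{491659146}{1487}}} = - \frac{18900}{\frac{9}{1487} i \sqrt{9025890742}} = - 18900 \left(- \frac{i \sqrt{9025890742}}{54628794}\right) = \frac{1050 i \sqrt{9025890742}}{3034933}$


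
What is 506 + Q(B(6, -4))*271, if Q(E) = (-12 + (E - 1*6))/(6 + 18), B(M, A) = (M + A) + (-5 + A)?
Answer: 5369/24 ≈ 223.71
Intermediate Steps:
B(M, A) = -5 + M + 2*A (B(M, A) = (A + M) + (-5 + A) = -5 + M + 2*A)
Q(E) = -¾ + E/24 (Q(E) = (-12 + (E - 6))/24 = (-12 + (-6 + E))*(1/24) = (-18 + E)*(1/24) = -¾ + E/24)
506 + Q(B(6, -4))*271 = 506 + (-¾ + (-5 + 6 + 2*(-4))/24)*271 = 506 + (-¾ + (-5 + 6 - 8)/24)*271 = 506 + (-¾ + (1/24)*(-7))*271 = 506 + (-¾ - 7/24)*271 = 506 - 25/24*271 = 506 - 6775/24 = 5369/24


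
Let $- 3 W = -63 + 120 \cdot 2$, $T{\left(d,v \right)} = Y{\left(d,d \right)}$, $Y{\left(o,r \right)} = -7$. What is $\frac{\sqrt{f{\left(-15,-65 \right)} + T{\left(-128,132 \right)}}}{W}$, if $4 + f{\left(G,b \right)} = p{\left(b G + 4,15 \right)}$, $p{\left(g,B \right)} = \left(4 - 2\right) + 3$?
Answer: $- \frac{i \sqrt{6}}{59} \approx - 0.041517 i$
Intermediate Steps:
$T{\left(d,v \right)} = -7$
$p{\left(g,B \right)} = 5$ ($p{\left(g,B \right)} = 2 + 3 = 5$)
$f{\left(G,b \right)} = 1$ ($f{\left(G,b \right)} = -4 + 5 = 1$)
$W = -59$ ($W = - \frac{-63 + 120 \cdot 2}{3} = - \frac{-63 + 240}{3} = \left(- \frac{1}{3}\right) 177 = -59$)
$\frac{\sqrt{f{\left(-15,-65 \right)} + T{\left(-128,132 \right)}}}{W} = \frac{\sqrt{1 - 7}}{-59} = \sqrt{-6} \left(- \frac{1}{59}\right) = i \sqrt{6} \left(- \frac{1}{59}\right) = - \frac{i \sqrt{6}}{59}$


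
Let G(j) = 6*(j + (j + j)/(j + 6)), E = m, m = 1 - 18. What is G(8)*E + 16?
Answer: -6416/7 ≈ -916.57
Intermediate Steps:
m = -17
E = -17
G(j) = 6*j + 12*j/(6 + j) (G(j) = 6*(j + (2*j)/(6 + j)) = 6*(j + 2*j/(6 + j)) = 6*j + 12*j/(6 + j))
G(8)*E + 16 = (6*8*(8 + 8)/(6 + 8))*(-17) + 16 = (6*8*16/14)*(-17) + 16 = (6*8*(1/14)*16)*(-17) + 16 = (384/7)*(-17) + 16 = -6528/7 + 16 = -6416/7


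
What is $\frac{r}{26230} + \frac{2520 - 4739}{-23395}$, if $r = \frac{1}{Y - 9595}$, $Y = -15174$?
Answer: $\frac{288332803427}{3039903580730} \approx 0.094849$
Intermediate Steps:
$r = - \frac{1}{24769}$ ($r = \frac{1}{-15174 - 9595} = \frac{1}{-24769} = - \frac{1}{24769} \approx -4.0373 \cdot 10^{-5}$)
$\frac{r}{26230} + \frac{2520 - 4739}{-23395} = - \frac{1}{24769 \cdot 26230} + \frac{2520 - 4739}{-23395} = \left(- \frac{1}{24769}\right) \frac{1}{26230} + \left(2520 - 4739\right) \left(- \frac{1}{23395}\right) = - \frac{1}{649690870} - - \frac{2219}{23395} = - \frac{1}{649690870} + \frac{2219}{23395} = \frac{288332803427}{3039903580730}$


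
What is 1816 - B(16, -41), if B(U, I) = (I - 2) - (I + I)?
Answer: 1777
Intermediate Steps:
B(U, I) = -2 - I (B(U, I) = (-2 + I) - 2*I = -2 - I)
1816 - B(16, -41) = 1816 - (-2 - 1*(-41)) = 1816 - (-2 + 41) = 1816 - 1*39 = 1816 - 39 = 1777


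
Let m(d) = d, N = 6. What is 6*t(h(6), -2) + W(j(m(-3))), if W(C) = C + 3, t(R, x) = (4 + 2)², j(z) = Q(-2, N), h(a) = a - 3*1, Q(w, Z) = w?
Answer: 217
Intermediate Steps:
h(a) = -3 + a (h(a) = a - 3 = -3 + a)
j(z) = -2
t(R, x) = 36 (t(R, x) = 6² = 36)
W(C) = 3 + C
6*t(h(6), -2) + W(j(m(-3))) = 6*36 + (3 - 2) = 216 + 1 = 217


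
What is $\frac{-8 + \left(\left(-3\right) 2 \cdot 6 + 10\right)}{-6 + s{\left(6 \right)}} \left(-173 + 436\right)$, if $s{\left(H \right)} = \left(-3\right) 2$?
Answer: $\frac{4471}{6} \approx 745.17$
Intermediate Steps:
$s{\left(H \right)} = -6$
$\frac{-8 + \left(\left(-3\right) 2 \cdot 6 + 10\right)}{-6 + s{\left(6 \right)}} \left(-173 + 436\right) = \frac{-8 + \left(\left(-3\right) 2 \cdot 6 + 10\right)}{-6 - 6} \left(-173 + 436\right) = \frac{-8 + \left(\left(-6\right) 6 + 10\right)}{-12} \cdot 263 = \left(-8 + \left(-36 + 10\right)\right) \left(- \frac{1}{12}\right) 263 = \left(-8 - 26\right) \left(- \frac{1}{12}\right) 263 = \left(-34\right) \left(- \frac{1}{12}\right) 263 = \frac{17}{6} \cdot 263 = \frac{4471}{6}$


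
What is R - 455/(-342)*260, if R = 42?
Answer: 66332/171 ≈ 387.91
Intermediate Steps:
R - 455/(-342)*260 = 42 - 455/(-342)*260 = 42 - 455*(-1/342)*260 = 42 + (455/342)*260 = 42 + 59150/171 = 66332/171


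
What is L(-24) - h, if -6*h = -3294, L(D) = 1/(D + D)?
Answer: -26353/48 ≈ -549.02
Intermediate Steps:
L(D) = 1/(2*D)
h = 549 (h = -⅙*(-3294) = 549)
L(-24) - h = (½)/(-24) - 1*549 = (½)*(-1/24) - 549 = -1/48 - 549 = -26353/48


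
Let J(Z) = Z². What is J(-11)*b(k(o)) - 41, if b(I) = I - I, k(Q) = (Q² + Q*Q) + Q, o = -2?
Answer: -41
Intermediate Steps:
k(Q) = Q + 2*Q² (k(Q) = (Q² + Q²) + Q = 2*Q² + Q = Q + 2*Q²)
b(I) = 0
J(-11)*b(k(o)) - 41 = (-11)²*0 - 41 = 121*0 - 41 = 0 - 41 = -41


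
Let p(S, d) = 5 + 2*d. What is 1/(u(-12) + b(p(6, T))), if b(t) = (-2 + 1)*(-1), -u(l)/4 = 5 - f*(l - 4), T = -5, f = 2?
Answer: -1/147 ≈ -0.0068027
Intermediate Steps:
u(l) = -52 + 8*l (u(l) = -4*(5 - 2*(l - 4)) = -4*(5 - 2*(-4 + l)) = -4*(5 - (-8 + 2*l)) = -4*(5 + (8 - 2*l)) = -4*(13 - 2*l) = -52 + 8*l)
b(t) = 1 (b(t) = -1*(-1) = 1)
1/(u(-12) + b(p(6, T))) = 1/((-52 + 8*(-12)) + 1) = 1/((-52 - 96) + 1) = 1/(-148 + 1) = 1/(-147) = -1/147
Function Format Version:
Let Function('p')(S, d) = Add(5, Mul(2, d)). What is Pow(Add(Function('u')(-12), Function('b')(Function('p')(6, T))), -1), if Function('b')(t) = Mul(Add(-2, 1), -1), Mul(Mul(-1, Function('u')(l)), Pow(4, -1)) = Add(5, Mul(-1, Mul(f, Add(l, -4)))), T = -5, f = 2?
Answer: Rational(-1, 147) ≈ -0.0068027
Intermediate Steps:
Function('u')(l) = Add(-52, Mul(8, l)) (Function('u')(l) = Mul(-4, Add(5, Mul(-1, Mul(2, Add(l, -4))))) = Mul(-4, Add(5, Mul(-1, Mul(2, Add(-4, l))))) = Mul(-4, Add(5, Mul(-1, Add(-8, Mul(2, l))))) = Mul(-4, Add(5, Add(8, Mul(-2, l)))) = Mul(-4, Add(13, Mul(-2, l))) = Add(-52, Mul(8, l)))
Function('b')(t) = 1 (Function('b')(t) = Mul(-1, -1) = 1)
Pow(Add(Function('u')(-12), Function('b')(Function('p')(6, T))), -1) = Pow(Add(Add(-52, Mul(8, -12)), 1), -1) = Pow(Add(Add(-52, -96), 1), -1) = Pow(Add(-148, 1), -1) = Pow(-147, -1) = Rational(-1, 147)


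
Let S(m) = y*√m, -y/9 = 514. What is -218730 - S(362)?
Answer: -218730 + 4626*√362 ≈ -1.3071e+5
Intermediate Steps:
y = -4626 (y = -9*514 = -4626)
S(m) = -4626*√m
-218730 - S(362) = -218730 - (-4626)*√362 = -218730 + 4626*√362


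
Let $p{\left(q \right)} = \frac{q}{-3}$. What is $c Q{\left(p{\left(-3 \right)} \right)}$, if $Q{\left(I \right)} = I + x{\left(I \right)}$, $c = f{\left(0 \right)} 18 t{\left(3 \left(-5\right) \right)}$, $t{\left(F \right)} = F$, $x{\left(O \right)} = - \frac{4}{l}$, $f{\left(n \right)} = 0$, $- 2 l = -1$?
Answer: $0$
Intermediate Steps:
$l = \frac{1}{2}$ ($l = \left(- \frac{1}{2}\right) \left(-1\right) = \frac{1}{2} \approx 0.5$)
$x{\left(O \right)} = -8$ ($x{\left(O \right)} = - 4 \frac{1}{\frac{1}{2}} = \left(-4\right) 2 = -8$)
$p{\left(q \right)} = - \frac{q}{3}$ ($p{\left(q \right)} = q \left(- \frac{1}{3}\right) = - \frac{q}{3}$)
$c = 0$ ($c = 0 \cdot 18 \cdot 3 \left(-5\right) = 0 \left(-15\right) = 0$)
$Q{\left(I \right)} = -8 + I$ ($Q{\left(I \right)} = I - 8 = -8 + I$)
$c Q{\left(p{\left(-3 \right)} \right)} = 0 \left(-8 - -1\right) = 0 \left(-8 + 1\right) = 0 \left(-7\right) = 0$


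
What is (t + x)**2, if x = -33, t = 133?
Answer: 10000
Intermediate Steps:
(t + x)**2 = (133 - 33)**2 = 100**2 = 10000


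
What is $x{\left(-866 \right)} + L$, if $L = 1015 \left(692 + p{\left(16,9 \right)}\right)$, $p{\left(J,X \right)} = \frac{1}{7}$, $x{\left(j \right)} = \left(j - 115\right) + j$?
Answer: $700678$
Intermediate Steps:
$x{\left(j \right)} = -115 + 2 j$ ($x{\left(j \right)} = \left(-115 + j\right) + j = -115 + 2 j$)
$p{\left(J,X \right)} = \frac{1}{7}$
$L = 702525$ ($L = 1015 \left(692 + \frac{1}{7}\right) = 1015 \cdot \frac{4845}{7} = 702525$)
$x{\left(-866 \right)} + L = \left(-115 + 2 \left(-866\right)\right) + 702525 = \left(-115 - 1732\right) + 702525 = -1847 + 702525 = 700678$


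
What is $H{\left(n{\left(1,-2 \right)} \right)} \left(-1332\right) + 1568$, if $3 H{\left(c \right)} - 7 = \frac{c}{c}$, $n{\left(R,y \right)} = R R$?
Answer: $-1984$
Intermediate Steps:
$n{\left(R,y \right)} = R^{2}$
$H{\left(c \right)} = \frac{8}{3}$ ($H{\left(c \right)} = \frac{7}{3} + \frac{c \frac{1}{c}}{3} = \frac{7}{3} + \frac{1}{3} \cdot 1 = \frac{7}{3} + \frac{1}{3} = \frac{8}{3}$)
$H{\left(n{\left(1,-2 \right)} \right)} \left(-1332\right) + 1568 = \frac{8}{3} \left(-1332\right) + 1568 = -3552 + 1568 = -1984$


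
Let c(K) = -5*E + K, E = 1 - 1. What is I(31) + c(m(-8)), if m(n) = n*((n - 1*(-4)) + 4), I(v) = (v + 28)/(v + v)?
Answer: 59/62 ≈ 0.95161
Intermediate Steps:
E = 0
I(v) = (28 + v)/(2*v) (I(v) = (28 + v)/((2*v)) = (28 + v)*(1/(2*v)) = (28 + v)/(2*v))
m(n) = n*(8 + n) (m(n) = n*((n + 4) + 4) = n*((4 + n) + 4) = n*(8 + n))
c(K) = K (c(K) = -5*0 + K = 0 + K = K)
I(31) + c(m(-8)) = (½)*(28 + 31)/31 - 8*(8 - 8) = (½)*(1/31)*59 - 8*0 = 59/62 + 0 = 59/62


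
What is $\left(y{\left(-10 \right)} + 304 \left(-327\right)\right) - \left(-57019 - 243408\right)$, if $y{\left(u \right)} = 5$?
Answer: $201024$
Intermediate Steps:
$\left(y{\left(-10 \right)} + 304 \left(-327\right)\right) - \left(-57019 - 243408\right) = \left(5 + 304 \left(-327\right)\right) - \left(-57019 - 243408\right) = \left(5 - 99408\right) - -300427 = -99403 + 300427 = 201024$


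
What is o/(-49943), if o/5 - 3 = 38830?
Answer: -194165/49943 ≈ -3.8877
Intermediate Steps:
o = 194165 (o = 15 + 5*38830 = 15 + 194150 = 194165)
o/(-49943) = 194165/(-49943) = 194165*(-1/49943) = -194165/49943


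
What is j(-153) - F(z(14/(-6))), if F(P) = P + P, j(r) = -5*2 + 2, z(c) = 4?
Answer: -16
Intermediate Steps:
j(r) = -8 (j(r) = -10 + 2 = -8)
F(P) = 2*P
j(-153) - F(z(14/(-6))) = -8 - 2*4 = -8 - 1*8 = -8 - 8 = -16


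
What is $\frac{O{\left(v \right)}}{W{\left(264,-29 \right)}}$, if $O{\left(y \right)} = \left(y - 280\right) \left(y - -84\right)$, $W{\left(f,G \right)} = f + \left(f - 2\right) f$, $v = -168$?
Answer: $\frac{1568}{2893} \approx 0.542$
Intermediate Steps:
$W{\left(f,G \right)} = f + f \left(-2 + f\right)$ ($W{\left(f,G \right)} = f + \left(-2 + f\right) f = f + f \left(-2 + f\right)$)
$O{\left(y \right)} = \left(-280 + y\right) \left(84 + y\right)$ ($O{\left(y \right)} = \left(-280 + y\right) \left(y + 84\right) = \left(-280 + y\right) \left(84 + y\right)$)
$\frac{O{\left(v \right)}}{W{\left(264,-29 \right)}} = \frac{-23520 + \left(-168\right)^{2} - -32928}{264 \left(-1 + 264\right)} = \frac{-23520 + 28224 + 32928}{264 \cdot 263} = \frac{37632}{69432} = 37632 \cdot \frac{1}{69432} = \frac{1568}{2893}$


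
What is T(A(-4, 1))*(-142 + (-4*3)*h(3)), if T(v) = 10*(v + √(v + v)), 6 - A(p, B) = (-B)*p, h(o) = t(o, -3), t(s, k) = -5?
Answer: -3280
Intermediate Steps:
h(o) = -5
A(p, B) = 6 + B*p (A(p, B) = 6 - (-B)*p = 6 - (-1)*B*p = 6 + B*p)
T(v) = 10*v + 10*√2*√v (T(v) = 10*(v + √(2*v)) = 10*(v + √2*√v) = 10*v + 10*√2*√v)
T(A(-4, 1))*(-142 + (-4*3)*h(3)) = (10*(6 + 1*(-4)) + 10*√2*√(6 + 1*(-4)))*(-142 - 4*3*(-5)) = (10*(6 - 4) + 10*√2*√(6 - 4))*(-142 - 12*(-5)) = (10*2 + 10*√2*√2)*(-142 + 60) = (20 + 20)*(-82) = 40*(-82) = -3280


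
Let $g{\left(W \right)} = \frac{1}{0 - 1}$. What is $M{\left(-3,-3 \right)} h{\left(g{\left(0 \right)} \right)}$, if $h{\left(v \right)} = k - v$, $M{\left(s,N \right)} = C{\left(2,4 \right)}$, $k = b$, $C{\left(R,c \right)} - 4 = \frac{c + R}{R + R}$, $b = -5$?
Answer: $-22$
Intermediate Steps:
$g{\left(W \right)} = -1$ ($g{\left(W \right)} = \frac{1}{-1} = -1$)
$C{\left(R,c \right)} = 4 + \frac{R + c}{2 R}$ ($C{\left(R,c \right)} = 4 + \frac{c + R}{R + R} = 4 + \frac{R + c}{2 R}$)
$k = -5$
$M{\left(s,N \right)} = \frac{11}{2}$ ($M{\left(s,N \right)} = \frac{4 + 9 \cdot 2}{2 \cdot 2} = \frac{1}{2} \cdot \frac{1}{2} \left(4 + 18\right) = \frac{1}{2} \cdot \frac{1}{2} \cdot 22 = \frac{11}{2}$)
$h{\left(v \right)} = -5 - v$
$M{\left(-3,-3 \right)} h{\left(g{\left(0 \right)} \right)} = \frac{11 \left(-5 - -1\right)}{2} = \frac{11 \left(-5 + 1\right)}{2} = \frac{11}{2} \left(-4\right) = -22$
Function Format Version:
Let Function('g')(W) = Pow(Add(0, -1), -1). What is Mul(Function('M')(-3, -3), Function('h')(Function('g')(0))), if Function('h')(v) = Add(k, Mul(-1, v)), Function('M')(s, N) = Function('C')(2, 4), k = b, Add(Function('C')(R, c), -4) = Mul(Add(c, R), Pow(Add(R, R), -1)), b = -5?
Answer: -22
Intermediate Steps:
Function('g')(W) = -1 (Function('g')(W) = Pow(-1, -1) = -1)
Function('C')(R, c) = Add(4, Mul(Rational(1, 2), Pow(R, -1), Add(R, c))) (Function('C')(R, c) = Add(4, Mul(Add(c, R), Pow(Add(R, R), -1))) = Add(4, Mul(Add(R, c), Pow(Mul(2, R), -1))) = Add(4, Mul(Add(R, c), Mul(Rational(1, 2), Pow(R, -1)))) = Add(4, Mul(Rational(1, 2), Pow(R, -1), Add(R, c))))
k = -5
Function('M')(s, N) = Rational(11, 2) (Function('M')(s, N) = Mul(Rational(1, 2), Pow(2, -1), Add(4, Mul(9, 2))) = Mul(Rational(1, 2), Rational(1, 2), Add(4, 18)) = Mul(Rational(1, 2), Rational(1, 2), 22) = Rational(11, 2))
Function('h')(v) = Add(-5, Mul(-1, v))
Mul(Function('M')(-3, -3), Function('h')(Function('g')(0))) = Mul(Rational(11, 2), Add(-5, Mul(-1, -1))) = Mul(Rational(11, 2), Add(-5, 1)) = Mul(Rational(11, 2), -4) = -22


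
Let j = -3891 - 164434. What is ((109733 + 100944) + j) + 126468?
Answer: 168820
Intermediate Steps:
j = -168325
((109733 + 100944) + j) + 126468 = ((109733 + 100944) - 168325) + 126468 = (210677 - 168325) + 126468 = 42352 + 126468 = 168820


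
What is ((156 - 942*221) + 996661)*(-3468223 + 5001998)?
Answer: 1209588647125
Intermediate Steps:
((156 - 942*221) + 996661)*(-3468223 + 5001998) = ((156 - 208182) + 996661)*1533775 = (-208026 + 996661)*1533775 = 788635*1533775 = 1209588647125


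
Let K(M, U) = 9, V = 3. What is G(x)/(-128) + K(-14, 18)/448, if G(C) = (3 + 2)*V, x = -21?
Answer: -87/896 ≈ -0.097098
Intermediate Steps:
G(C) = 15 (G(C) = (3 + 2)*3 = 5*3 = 15)
G(x)/(-128) + K(-14, 18)/448 = 15/(-128) + 9/448 = 15*(-1/128) + 9*(1/448) = -15/128 + 9/448 = -87/896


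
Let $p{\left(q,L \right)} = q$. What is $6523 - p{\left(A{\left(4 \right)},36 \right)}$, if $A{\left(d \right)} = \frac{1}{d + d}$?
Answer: $\frac{52183}{8} \approx 6522.9$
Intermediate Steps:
$A{\left(d \right)} = \frac{1}{2 d}$
$6523 - p{\left(A{\left(4 \right)},36 \right)} = 6523 - \frac{1}{2 \cdot 4} = 6523 - \frac{1}{2} \cdot \frac{1}{4} = 6523 - \frac{1}{8} = \frac{52183}{8}$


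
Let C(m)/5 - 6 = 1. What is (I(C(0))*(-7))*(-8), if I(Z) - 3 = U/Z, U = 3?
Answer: 864/5 ≈ 172.80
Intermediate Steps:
C(m) = 35 (C(m) = 30 + 5*1 = 30 + 5 = 35)
I(Z) = 3 + 3/Z
(I(C(0))*(-7))*(-8) = ((3 + 3/35)*(-7))*(-8) = ((108/35)*(-7))*(-8) = -108/5*(-8) = 864/5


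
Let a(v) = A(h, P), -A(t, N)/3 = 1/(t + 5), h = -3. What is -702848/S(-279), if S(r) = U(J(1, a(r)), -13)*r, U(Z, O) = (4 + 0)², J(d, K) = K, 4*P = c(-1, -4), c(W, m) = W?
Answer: 43928/279 ≈ 157.45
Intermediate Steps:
P = -¼ (P = (¼)*(-1) = -¼ ≈ -0.25000)
A(t, N) = -3/(5 + t) (A(t, N) = -3/(t + 5) = -3/(5 + t))
a(v) = -3/2 (a(v) = -3/(5 - 3) = -3/2)
U(Z, O) = 16 (U(Z, O) = 4² = 16)
S(r) = 16*r
-702848/S(-279) = -702848/(16*(-279)) = -702848/(-4464) = -702848*(-1/4464) = 43928/279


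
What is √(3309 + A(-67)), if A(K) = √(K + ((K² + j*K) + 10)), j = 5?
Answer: √(3309 + √4097) ≈ 58.078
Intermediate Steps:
A(K) = √(10 + K² + 6*K) (A(K) = √(K + ((K² + 5*K) + 10)) = √(K + (10 + K² + 5*K)) = √(10 + K² + 6*K))
√(3309 + A(-67)) = √(3309 + √(10 + (-67)² + 6*(-67))) = √(3309 + √(10 + 4489 - 402)) = √(3309 + √4097)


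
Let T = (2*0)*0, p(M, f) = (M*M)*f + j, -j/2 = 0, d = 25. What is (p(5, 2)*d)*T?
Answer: 0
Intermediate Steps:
j = 0 (j = -2*0 = 0)
p(M, f) = f*M**2 (p(M, f) = (M*M)*f + 0 = M**2*f + 0 = f*M**2 + 0 = f*M**2)
T = 0 (T = 0*0 = 0)
(p(5, 2)*d)*T = ((2*5**2)*25)*0 = ((2*25)*25)*0 = (50*25)*0 = 1250*0 = 0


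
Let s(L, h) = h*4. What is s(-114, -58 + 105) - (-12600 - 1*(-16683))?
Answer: -3895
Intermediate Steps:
s(L, h) = 4*h
s(-114, -58 + 105) - (-12600 - 1*(-16683)) = 4*(-58 + 105) - (-12600 - 1*(-16683)) = 4*47 - (-12600 + 16683) = 188 - 1*4083 = 188 - 4083 = -3895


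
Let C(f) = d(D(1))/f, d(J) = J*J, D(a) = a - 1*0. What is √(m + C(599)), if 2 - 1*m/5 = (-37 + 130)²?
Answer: 2*I*√3878190159/599 ≈ 207.93*I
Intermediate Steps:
D(a) = a (D(a) = a + 0 = a)
d(J) = J²
C(f) = 1/f (C(f) = 1²/f = 1/f)
m = -43235 (m = 10 - 5*(-37 + 130)² = 10 - 5*93² = 10 - 5*8649 = 10 - 43245 = -43235)
√(m + C(599)) = √(-43235 + 1/599) = √(-25897764/599) = 2*I*√3878190159/599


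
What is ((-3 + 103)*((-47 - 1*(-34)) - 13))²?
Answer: 6760000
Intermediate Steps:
((-3 + 103)*((-47 - 1*(-34)) - 13))² = (100*((-47 + 34) - 13))² = (100*(-13 - 13))² = (100*(-26))² = (-2600)² = 6760000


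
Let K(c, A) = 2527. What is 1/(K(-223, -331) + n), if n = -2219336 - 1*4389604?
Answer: -1/6606413 ≈ -1.5137e-7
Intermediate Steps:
n = -6608940 (n = -2219336 - 4389604 = -6608940)
1/(K(-223, -331) + n) = 1/(2527 - 6608940) = 1/(-6606413) = -1/6606413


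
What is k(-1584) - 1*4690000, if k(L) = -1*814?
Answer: -4690814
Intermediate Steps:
k(L) = -814
k(-1584) - 1*4690000 = -814 - 1*4690000 = -814 - 4690000 = -4690814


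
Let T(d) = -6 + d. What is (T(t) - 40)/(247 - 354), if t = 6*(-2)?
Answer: 58/107 ≈ 0.54206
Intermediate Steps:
t = -12
(T(t) - 40)/(247 - 354) = ((-6 - 12) - 40)/(247 - 354) = (-18 - 40)/(-107) = -58*(-1/107) = 58/107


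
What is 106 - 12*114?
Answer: -1262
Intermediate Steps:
106 - 12*114 = 106 - 1368 = -1262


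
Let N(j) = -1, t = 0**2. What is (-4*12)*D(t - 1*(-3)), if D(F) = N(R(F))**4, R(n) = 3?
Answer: -48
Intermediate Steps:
t = 0
D(F) = 1 (D(F) = (-1)**4 = 1)
(-4*12)*D(t - 1*(-3)) = -4*12*1 = -48*1 = -48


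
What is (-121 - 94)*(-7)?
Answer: 1505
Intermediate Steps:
(-121 - 94)*(-7) = -215*(-7) = 1505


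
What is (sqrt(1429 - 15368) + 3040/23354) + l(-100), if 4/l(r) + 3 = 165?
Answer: 146474/945837 + I*sqrt(13939) ≈ 0.15486 + 118.06*I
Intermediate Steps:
l(r) = 2/81 (l(r) = 4/(-3 + 165) = 4/162 = 4*(1/162) = 2/81)
(sqrt(1429 - 15368) + 3040/23354) + l(-100) = (sqrt(1429 - 15368) + 3040/23354) + 2/81 = (sqrt(-13939) + 3040*(1/23354)) + 2/81 = (I*sqrt(13939) + 1520/11677) + 2/81 = (1520/11677 + I*sqrt(13939)) + 2/81 = 146474/945837 + I*sqrt(13939)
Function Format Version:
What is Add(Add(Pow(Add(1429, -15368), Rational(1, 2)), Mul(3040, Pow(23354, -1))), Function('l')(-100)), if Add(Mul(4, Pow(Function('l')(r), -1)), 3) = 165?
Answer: Add(Rational(146474, 945837), Mul(I, Pow(13939, Rational(1, 2)))) ≈ Add(0.15486, Mul(118.06, I))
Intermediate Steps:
Function('l')(r) = Rational(2, 81) (Function('l')(r) = Mul(4, Pow(Add(-3, 165), -1)) = Mul(4, Pow(162, -1)) = Mul(4, Rational(1, 162)) = Rational(2, 81))
Add(Add(Pow(Add(1429, -15368), Rational(1, 2)), Mul(3040, Pow(23354, -1))), Function('l')(-100)) = Add(Add(Pow(Add(1429, -15368), Rational(1, 2)), Mul(3040, Pow(23354, -1))), Rational(2, 81)) = Add(Add(Pow(-13939, Rational(1, 2)), Mul(3040, Rational(1, 23354))), Rational(2, 81)) = Add(Add(Mul(I, Pow(13939, Rational(1, 2))), Rational(1520, 11677)), Rational(2, 81)) = Add(Add(Rational(1520, 11677), Mul(I, Pow(13939, Rational(1, 2)))), Rational(2, 81)) = Add(Rational(146474, 945837), Mul(I, Pow(13939, Rational(1, 2))))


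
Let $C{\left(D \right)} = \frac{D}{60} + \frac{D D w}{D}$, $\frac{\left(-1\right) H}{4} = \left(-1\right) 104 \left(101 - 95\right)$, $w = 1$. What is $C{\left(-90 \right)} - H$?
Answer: $- \frac{5175}{2} \approx -2587.5$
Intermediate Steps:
$H = 2496$ ($H = - 4 \left(-1\right) 104 \left(101 - 95\right) = - 4 \left(\left(-104\right) 6\right) = \left(-4\right) \left(-624\right) = 2496$)
$C{\left(D \right)} = \frac{61 D}{60}$ ($C{\left(D \right)} = \frac{D}{60} + \frac{D D 1}{D} = D \frac{1}{60} + \frac{D^{2} \cdot 1}{D} = \frac{D}{60} + \frac{D^{2}}{D} = \frac{D}{60} + D = \frac{61 D}{60}$)
$C{\left(-90 \right)} - H = \frac{61}{60} \left(-90\right) - 2496 = - \frac{183}{2} - 2496 = - \frac{5175}{2}$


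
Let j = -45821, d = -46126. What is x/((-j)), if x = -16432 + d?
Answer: -62558/45821 ≈ -1.3653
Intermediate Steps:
x = -62558 (x = -16432 - 46126 = -62558)
x/((-j)) = -62558/((-1*(-45821))) = -62558/45821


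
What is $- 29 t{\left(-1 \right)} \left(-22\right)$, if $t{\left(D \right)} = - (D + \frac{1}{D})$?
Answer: $1276$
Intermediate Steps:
$t{\left(D \right)} = - D - \frac{1}{D}$
$- 29 t{\left(-1 \right)} \left(-22\right) = - 29 \left(\left(-1\right) \left(-1\right) - \frac{1}{-1}\right) \left(-22\right) = - 29 \left(1 - -1\right) \left(-22\right) = - 29 \left(1 + 1\right) \left(-22\right) = \left(-29\right) 2 \left(-22\right) = \left(-58\right) \left(-22\right) = 1276$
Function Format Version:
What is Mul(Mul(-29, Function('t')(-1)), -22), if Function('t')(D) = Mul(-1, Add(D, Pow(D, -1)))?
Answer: 1276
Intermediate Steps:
Function('t')(D) = Add(Mul(-1, D), Mul(-1, Pow(D, -1)))
Mul(Mul(-29, Function('t')(-1)), -22) = Mul(Mul(-29, Add(Mul(-1, -1), Mul(-1, Pow(-1, -1)))), -22) = Mul(Mul(-29, Add(1, Mul(-1, -1))), -22) = Mul(Mul(-29, Add(1, 1)), -22) = Mul(Mul(-29, 2), -22) = Mul(-58, -22) = 1276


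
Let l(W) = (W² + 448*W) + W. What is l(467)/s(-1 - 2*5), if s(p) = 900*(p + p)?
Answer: -106943/4950 ≈ -21.605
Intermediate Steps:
l(W) = W² + 449*W
s(p) = 1800*p (s(p) = 900*(2*p) = 1800*p)
l(467)/s(-1 - 2*5) = (467*(449 + 467))/((1800*(-1 - 2*5))) = (467*916)/((1800*(-1 - 10))) = 427772/((1800*(-11))) = 427772/(-19800) = 427772*(-1/19800) = -106943/4950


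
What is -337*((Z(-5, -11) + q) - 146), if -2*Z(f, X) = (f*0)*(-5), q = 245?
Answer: -33363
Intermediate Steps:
Z(f, X) = 0 (Z(f, X) = -f*0*(-5)/2 = -0*(-5) = -1/2*0 = 0)
-337*((Z(-5, -11) + q) - 146) = -337*((0 + 245) - 146) = -337*(245 - 146) = -337*99 = -33363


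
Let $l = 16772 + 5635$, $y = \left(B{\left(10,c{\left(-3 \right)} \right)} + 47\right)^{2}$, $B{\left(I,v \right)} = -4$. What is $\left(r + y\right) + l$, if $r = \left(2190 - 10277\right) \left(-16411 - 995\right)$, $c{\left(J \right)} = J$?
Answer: $140786578$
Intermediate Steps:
$y = 1849$ ($y = \left(-4 + 47\right)^{2} = 43^{2} = 1849$)
$r = 140762322$ ($r = \left(-8087\right) \left(-17406\right) = 140762322$)
$l = 22407$
$\left(r + y\right) + l = \left(140762322 + 1849\right) + 22407 = 140764171 + 22407 = 140786578$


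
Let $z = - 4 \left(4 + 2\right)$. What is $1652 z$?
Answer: $-39648$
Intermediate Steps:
$z = -24$ ($z = \left(-4\right) 6 = -24$)
$1652 z = 1652 \left(-24\right) = -39648$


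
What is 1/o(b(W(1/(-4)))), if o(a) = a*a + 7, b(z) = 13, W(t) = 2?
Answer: 1/176 ≈ 0.0056818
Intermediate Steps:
o(a) = 7 + a² (o(a) = a² + 7 = 7 + a²)
1/o(b(W(1/(-4)))) = 1/(7 + 13²) = 1/(7 + 169) = 1/176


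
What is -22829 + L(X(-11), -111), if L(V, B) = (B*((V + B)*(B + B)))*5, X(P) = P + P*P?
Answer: -146039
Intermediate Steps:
X(P) = P + P²
L(V, B) = 10*B²*(B + V) (L(V, B) = (B*((B + V)*(2*B)))*5 = (B*(2*B*(B + V)))*5 = (2*B²*(B + V))*5 = 10*B²*(B + V))
-22829 + L(X(-11), -111) = -22829 + 10*(-111)²*(-111 - 11*(1 - 11)) = -22829 + 10*12321*(-111 - 11*(-10)) = -22829 + 10*12321*(-111 + 110) = -22829 + 10*12321*(-1) = -22829 - 123210 = -146039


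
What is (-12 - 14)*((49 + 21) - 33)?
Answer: -962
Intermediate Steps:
(-12 - 14)*((49 + 21) - 33) = -26*(70 - 33) = -26*37 = -962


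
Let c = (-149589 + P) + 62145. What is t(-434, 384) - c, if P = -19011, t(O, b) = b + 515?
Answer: 107354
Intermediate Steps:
t(O, b) = 515 + b
c = -106455 (c = (-149589 - 19011) + 62145 = -168600 + 62145 = -106455)
t(-434, 384) - c = (515 + 384) - 1*(-106455) = 899 + 106455 = 107354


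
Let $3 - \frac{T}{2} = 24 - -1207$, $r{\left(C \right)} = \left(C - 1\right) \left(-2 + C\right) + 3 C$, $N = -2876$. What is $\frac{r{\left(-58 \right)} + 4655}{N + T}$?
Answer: $- \frac{8021}{5332} \approx -1.5043$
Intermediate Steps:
$r{\left(C \right)} = 3 C + \left(-1 + C\right) \left(-2 + C\right)$ ($r{\left(C \right)} = \left(-1 + C\right) \left(-2 + C\right) + 3 C = 3 C + \left(-1 + C\right) \left(-2 + C\right)$)
$T = -2456$ ($T = 6 - 2 \left(24 - -1207\right) = 6 - 2 \left(24 + 1207\right) = 6 - 2462 = -2456$)
$\frac{r{\left(-58 \right)} + 4655}{N + T} = \frac{\left(2 + \left(-58\right)^{2}\right) + 4655}{-2876 - 2456} = \frac{\left(2 + 3364\right) + 4655}{-5332} = \left(3366 + 4655\right) \left(- \frac{1}{5332}\right) = 8021 \left(- \frac{1}{5332}\right) = - \frac{8021}{5332}$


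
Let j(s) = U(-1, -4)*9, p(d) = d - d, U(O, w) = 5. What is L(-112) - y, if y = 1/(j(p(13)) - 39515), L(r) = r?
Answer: -4420639/39470 ≈ -112.00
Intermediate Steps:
p(d) = 0
j(s) = 45 (j(s) = 5*9 = 45)
y = -1/39470 (y = 1/(45 - 39515) = 1/(-39470) = -1/39470 ≈ -2.5336e-5)
L(-112) - y = -112 - 1*(-1/39470) = -112 + 1/39470 = -4420639/39470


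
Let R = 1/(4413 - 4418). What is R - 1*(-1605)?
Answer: 8024/5 ≈ 1604.8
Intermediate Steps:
R = -⅕ (R = 1/(-5) = -⅕ ≈ -0.20000)
R - 1*(-1605) = -⅕ - 1*(-1605) = -⅕ + 1605 = 8024/5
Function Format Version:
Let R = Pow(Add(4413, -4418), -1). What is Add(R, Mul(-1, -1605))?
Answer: Rational(8024, 5) ≈ 1604.8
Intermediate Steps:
R = Rational(-1, 5) (R = Pow(-5, -1) = Rational(-1, 5) ≈ -0.20000)
Add(R, Mul(-1, -1605)) = Add(Rational(-1, 5), Mul(-1, -1605)) = Add(Rational(-1, 5), 1605) = Rational(8024, 5)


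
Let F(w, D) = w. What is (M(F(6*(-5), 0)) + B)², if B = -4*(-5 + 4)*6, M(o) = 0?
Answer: 576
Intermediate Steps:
B = 24 (B = -4*(-1)*6 = 4*6 = 24)
(M(F(6*(-5), 0)) + B)² = (0 + 24)² = 24² = 576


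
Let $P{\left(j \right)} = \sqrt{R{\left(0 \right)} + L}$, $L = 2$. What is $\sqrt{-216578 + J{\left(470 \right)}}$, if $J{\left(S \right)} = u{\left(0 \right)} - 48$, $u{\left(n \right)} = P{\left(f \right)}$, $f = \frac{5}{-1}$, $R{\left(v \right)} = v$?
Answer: $\sqrt{-216626 + \sqrt{2}} \approx 465.43 i$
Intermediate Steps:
$f = -5$ ($f = 5 \left(-1\right) = -5$)
$P{\left(j \right)} = \sqrt{2}$ ($P{\left(j \right)} = \sqrt{0 + 2} = \sqrt{2}$)
$u{\left(n \right)} = \sqrt{2}$
$J{\left(S \right)} = -48 + \sqrt{2}$ ($J{\left(S \right)} = \sqrt{2} - 48 = -48 + \sqrt{2}$)
$\sqrt{-216578 + J{\left(470 \right)}} = \sqrt{-216578 - \left(48 - \sqrt{2}\right)} = \sqrt{-216626 + \sqrt{2}}$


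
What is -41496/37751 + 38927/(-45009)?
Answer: -476746663/242733537 ≈ -1.9641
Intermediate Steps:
-41496/37751 + 38927/(-45009) = -41496*1/37751 + 38927*(-1/45009) = -5928/5393 - 38927/45009 = -476746663/242733537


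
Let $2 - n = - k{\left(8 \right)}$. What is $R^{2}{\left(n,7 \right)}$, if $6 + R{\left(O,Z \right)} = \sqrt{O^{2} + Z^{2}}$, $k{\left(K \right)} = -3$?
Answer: $86 - 60 \sqrt{2} \approx 1.1472$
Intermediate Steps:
$n = -1$ ($n = 2 - \left(-1\right) \left(-3\right) = 2 - 3 = -1$)
$R{\left(O,Z \right)} = -6 + \sqrt{O^{2} + Z^{2}}$
$R^{2}{\left(n,7 \right)} = \left(-6 + \sqrt{\left(-1\right)^{2} + 7^{2}}\right)^{2} = \left(-6 + \sqrt{1 + 49}\right)^{2} = \left(-6 + \sqrt{50}\right)^{2} = \left(-6 + 5 \sqrt{2}\right)^{2}$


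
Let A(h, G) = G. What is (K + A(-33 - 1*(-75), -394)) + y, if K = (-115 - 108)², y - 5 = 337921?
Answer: 387261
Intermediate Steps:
y = 337926 (y = 5 + 337921 = 337926)
K = 49729 (K = (-223)² = 49729)
(K + A(-33 - 1*(-75), -394)) + y = (49729 - 394) + 337926 = 49335 + 337926 = 387261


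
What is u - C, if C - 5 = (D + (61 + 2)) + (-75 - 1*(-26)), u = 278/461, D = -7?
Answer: -5254/461 ≈ -11.397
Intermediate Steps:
u = 278/461 (u = 278*(1/461) = 278/461 ≈ 0.60304)
C = 12 (C = 5 + ((-7 + (61 + 2)) + (-75 - 1*(-26))) = 5 + ((-7 + 63) + (-75 + 26)) = 5 + (56 - 49) = 5 + 7 = 12)
u - C = 278/461 - 1*12 = 278/461 - 12 = -5254/461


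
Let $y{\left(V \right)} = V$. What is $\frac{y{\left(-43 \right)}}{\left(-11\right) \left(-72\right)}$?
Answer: $- \frac{43}{792} \approx -0.054293$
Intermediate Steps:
$\frac{y{\left(-43 \right)}}{\left(-11\right) \left(-72\right)} = - \frac{43}{\left(-11\right) \left(-72\right)} = - \frac{43}{792}$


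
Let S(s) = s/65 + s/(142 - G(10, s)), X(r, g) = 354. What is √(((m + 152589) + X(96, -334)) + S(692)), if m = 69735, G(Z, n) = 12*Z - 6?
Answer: √46107233445/455 ≈ 471.93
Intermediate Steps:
G(Z, n) = -6 + 12*Z
S(s) = 93*s/1820 (S(s) = s/65 + s/(142 - (-6 + 12*10)) = s*(1/65) + s/(142 - (-6 + 120)) = s/65 + s/(142 - 1*114) = s/65 + s/(142 - 114) = s/65 + s/28 = 93*s/1820)
√(((m + 152589) + X(96, -334)) + S(692)) = √(((69735 + 152589) + 354) + (93/1820)*692) = √((222324 + 354) + 16089/455) = √(222678 + 16089/455) = √(101334579/455) = √46107233445/455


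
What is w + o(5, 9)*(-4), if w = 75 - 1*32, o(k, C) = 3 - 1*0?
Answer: 31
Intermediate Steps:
o(k, C) = 3 (o(k, C) = 3 + 0 = 3)
w = 43 (w = 75 - 32 = 43)
w + o(5, 9)*(-4) = 43 + 3*(-4) = 43 - 12 = 31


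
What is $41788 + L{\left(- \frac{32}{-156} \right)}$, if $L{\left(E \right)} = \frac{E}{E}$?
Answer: $41789$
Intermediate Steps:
$L{\left(E \right)} = 1$
$41788 + L{\left(- \frac{32}{-156} \right)} = 41788 + 1 = 41789$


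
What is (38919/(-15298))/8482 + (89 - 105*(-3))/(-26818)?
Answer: -26732907343/1739920141124 ≈ -0.015364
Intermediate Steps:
(38919/(-15298))/8482 + (89 - 105*(-3))/(-26818) = (38919*(-1/15298))*(1/8482) + (89 + 315)*(-1/26818) = -38919/15298*1/8482 + 404*(-1/26818) = -38919/129757636 - 202/13409 = -26732907343/1739920141124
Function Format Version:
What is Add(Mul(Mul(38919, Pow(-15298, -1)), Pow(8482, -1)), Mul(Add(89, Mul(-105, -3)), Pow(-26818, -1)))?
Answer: Rational(-26732907343, 1739920141124) ≈ -0.015364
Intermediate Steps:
Add(Mul(Mul(38919, Pow(-15298, -1)), Pow(8482, -1)), Mul(Add(89, Mul(-105, -3)), Pow(-26818, -1))) = Add(Mul(Mul(38919, Rational(-1, 15298)), Rational(1, 8482)), Mul(Add(89, 315), Rational(-1, 26818))) = Add(Mul(Rational(-38919, 15298), Rational(1, 8482)), Mul(404, Rational(-1, 26818))) = Add(Rational(-38919, 129757636), Rational(-202, 13409)) = Rational(-26732907343, 1739920141124)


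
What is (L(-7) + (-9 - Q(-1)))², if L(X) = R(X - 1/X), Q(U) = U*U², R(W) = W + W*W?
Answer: 2483776/2401 ≈ 1034.5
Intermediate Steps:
R(W) = W + W²
Q(U) = U³
L(X) = (X - 1/X)*(1 + X - 1/X) (L(X) = (X - 1/X)*(1 + (X - 1/X)) = (X - 1/X)*(1 + X - 1/X))
(L(-7) + (-9 - Q(-1)))² = ((-1 + (-7)²)*(-1 - 7 + (-7)²)/(-7)² + (-9 - 1*(-1)³))² = ((-1 + 49)*(-1 - 7 + 49)/49 + (-9 - 1*(-1)))² = ((1/49)*48*41 + (-9 + 1))² = (1968/49 - 8)² = (1576/49)² = 2483776/2401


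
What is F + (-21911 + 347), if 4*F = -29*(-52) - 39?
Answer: -84787/4 ≈ -21197.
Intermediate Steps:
F = 1469/4 (F = (-29*(-52) - 39)/4 = (1508 - 39)/4 = (¼)*1469 = 1469/4 ≈ 367.25)
F + (-21911 + 347) = 1469/4 + (-21911 + 347) = 1469/4 - 21564 = -84787/4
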